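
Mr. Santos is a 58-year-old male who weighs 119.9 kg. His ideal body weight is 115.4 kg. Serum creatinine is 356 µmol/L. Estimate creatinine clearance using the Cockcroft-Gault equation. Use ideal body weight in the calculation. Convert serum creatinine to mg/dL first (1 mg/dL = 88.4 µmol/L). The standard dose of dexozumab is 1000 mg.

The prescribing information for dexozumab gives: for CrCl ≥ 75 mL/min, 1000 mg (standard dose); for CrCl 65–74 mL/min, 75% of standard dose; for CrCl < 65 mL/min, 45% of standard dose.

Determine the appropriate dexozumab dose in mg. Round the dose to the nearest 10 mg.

450 mg

SCr = 356 / 88.4 = 4.027 mg/dL
CrCl = (140 − 58) × 115.4 / (72 × 4.027) = 9462.8 / 289.94 ≈ 32.6 mL/min
CrCl ≈ 33 mL/min → bracket < 65 mL/min.
45% of 1000 mg = 450 mg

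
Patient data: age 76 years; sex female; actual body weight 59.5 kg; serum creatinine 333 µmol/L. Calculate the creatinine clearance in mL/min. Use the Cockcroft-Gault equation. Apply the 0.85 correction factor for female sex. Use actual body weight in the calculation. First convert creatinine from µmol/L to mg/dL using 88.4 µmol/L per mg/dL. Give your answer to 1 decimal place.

SCr = 333 / 88.4 = 3.767 mg/dL
CrCl = (140 − 76) × 59.5 / (72 × 3.767) × 0.85 = 3808.0 / 271.22 × 0.85 ≈ 11.9 mL/min

11.9 mL/min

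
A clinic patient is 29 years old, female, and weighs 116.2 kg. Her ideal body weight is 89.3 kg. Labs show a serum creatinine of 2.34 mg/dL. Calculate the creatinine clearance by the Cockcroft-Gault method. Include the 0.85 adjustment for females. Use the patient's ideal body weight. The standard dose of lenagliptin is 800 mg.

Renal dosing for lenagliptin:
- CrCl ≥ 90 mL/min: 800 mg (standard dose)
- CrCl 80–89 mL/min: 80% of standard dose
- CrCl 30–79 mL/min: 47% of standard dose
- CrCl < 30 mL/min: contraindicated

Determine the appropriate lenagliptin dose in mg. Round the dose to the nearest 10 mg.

380 mg

CrCl = (140 − 29) × 89.3 / (72 × 2.34) × 0.85 = 9912.3 / 168.48 × 0.85 ≈ 50.0 mL/min
CrCl ≈ 50 mL/min → bracket 30–79 mL/min.
47% of 800 mg = 376 mg → 380 mg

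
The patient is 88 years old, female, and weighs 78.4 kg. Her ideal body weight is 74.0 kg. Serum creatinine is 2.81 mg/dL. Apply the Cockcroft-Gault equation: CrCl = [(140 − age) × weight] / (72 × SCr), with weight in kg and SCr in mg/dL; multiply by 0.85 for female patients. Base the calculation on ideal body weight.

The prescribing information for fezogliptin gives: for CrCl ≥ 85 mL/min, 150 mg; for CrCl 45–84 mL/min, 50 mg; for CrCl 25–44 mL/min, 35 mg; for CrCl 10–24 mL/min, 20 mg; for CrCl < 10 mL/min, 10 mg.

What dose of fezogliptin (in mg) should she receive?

CrCl = (140 − 88) × 74 / (72 × 2.81) × 0.85 = 3848.0 / 202.32 × 0.85 ≈ 16.2 mL/min
CrCl ≈ 16 mL/min → bracket 10–24 mL/min.
Dose for this bracket: 20 mg.

20 mg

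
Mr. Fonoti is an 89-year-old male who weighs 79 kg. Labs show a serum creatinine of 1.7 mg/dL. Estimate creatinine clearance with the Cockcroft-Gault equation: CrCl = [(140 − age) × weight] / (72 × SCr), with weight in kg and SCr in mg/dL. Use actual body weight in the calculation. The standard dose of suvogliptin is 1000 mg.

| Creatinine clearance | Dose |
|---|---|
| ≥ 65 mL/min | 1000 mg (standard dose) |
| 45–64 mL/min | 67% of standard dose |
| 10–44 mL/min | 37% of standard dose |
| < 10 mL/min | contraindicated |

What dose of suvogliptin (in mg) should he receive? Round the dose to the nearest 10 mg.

370 mg

CrCl = (140 − 89) × 79 / (72 × 1.7) = 4029.0 / 122.40 ≈ 32.9 mL/min
CrCl ≈ 33 mL/min → bracket 10–44 mL/min.
37% of 1000 mg = 370 mg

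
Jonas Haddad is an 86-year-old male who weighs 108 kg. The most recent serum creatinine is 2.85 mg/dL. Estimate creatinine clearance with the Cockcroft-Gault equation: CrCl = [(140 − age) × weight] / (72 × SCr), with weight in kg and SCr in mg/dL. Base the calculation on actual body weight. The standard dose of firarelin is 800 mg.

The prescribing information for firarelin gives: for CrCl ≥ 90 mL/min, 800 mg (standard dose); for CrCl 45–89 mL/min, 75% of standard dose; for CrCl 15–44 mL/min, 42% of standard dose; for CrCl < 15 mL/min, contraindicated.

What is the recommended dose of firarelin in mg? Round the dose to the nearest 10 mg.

CrCl = (140 − 86) × 108 / (72 × 2.85) = 5832.0 / 205.20 ≈ 28.4 mL/min
CrCl ≈ 28 mL/min → bracket 15–44 mL/min.
42% of 800 mg = 336 mg → 340 mg

340 mg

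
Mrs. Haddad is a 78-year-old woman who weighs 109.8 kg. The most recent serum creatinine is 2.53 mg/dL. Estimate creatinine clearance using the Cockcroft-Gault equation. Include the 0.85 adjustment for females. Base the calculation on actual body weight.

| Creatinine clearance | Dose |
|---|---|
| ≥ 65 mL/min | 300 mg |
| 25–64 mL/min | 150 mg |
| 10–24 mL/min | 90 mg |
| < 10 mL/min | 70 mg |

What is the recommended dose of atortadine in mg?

150 mg

CrCl = (140 − 78) × 109.8 / (72 × 2.53) × 0.85 = 6807.6 / 182.16 × 0.85 ≈ 31.8 mL/min
CrCl ≈ 32 mL/min → bracket 25–64 mL/min.
Dose for this bracket: 150 mg.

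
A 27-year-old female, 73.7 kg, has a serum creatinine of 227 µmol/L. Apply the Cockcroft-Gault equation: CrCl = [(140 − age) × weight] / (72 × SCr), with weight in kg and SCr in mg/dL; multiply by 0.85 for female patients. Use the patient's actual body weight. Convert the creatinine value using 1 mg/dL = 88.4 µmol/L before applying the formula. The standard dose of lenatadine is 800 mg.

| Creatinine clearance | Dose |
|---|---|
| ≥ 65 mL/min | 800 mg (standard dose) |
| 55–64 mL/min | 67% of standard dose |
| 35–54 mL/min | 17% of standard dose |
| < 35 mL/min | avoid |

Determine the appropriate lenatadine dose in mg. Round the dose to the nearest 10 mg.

SCr = 227 / 88.4 = 2.568 mg/dL
CrCl = (140 − 27) × 73.7 / (72 × 2.568) × 0.85 = 8328.1 / 184.90 × 0.85 ≈ 38.3 mL/min
CrCl ≈ 38 mL/min → bracket 35–54 mL/min.
17% of 800 mg = 136 mg → 140 mg

140 mg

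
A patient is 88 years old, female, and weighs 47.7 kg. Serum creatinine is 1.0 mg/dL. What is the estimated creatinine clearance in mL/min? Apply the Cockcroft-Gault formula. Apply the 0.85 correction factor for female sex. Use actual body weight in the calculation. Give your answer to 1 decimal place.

29.3 mL/min

CrCl = (140 − 88) × 47.7 / (72 × 1) × 0.85 = 2480.4 / 72.00 × 0.85 ≈ 29.3 mL/min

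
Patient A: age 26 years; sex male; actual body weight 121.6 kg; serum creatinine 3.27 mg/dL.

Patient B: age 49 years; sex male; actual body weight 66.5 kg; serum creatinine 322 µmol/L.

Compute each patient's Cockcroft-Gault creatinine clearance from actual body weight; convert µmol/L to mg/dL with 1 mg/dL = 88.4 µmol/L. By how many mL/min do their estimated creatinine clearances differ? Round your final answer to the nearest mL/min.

36 mL/min

Patient A: CrCl = (140 − 26) × 121.6 / (72 × 3.27) = 13862.4 / 235.44 ≈ 58.9 mL/min
Patient B: SCr = 322 / 88.4 = 3.643 mg/dL
Patient B: CrCl = (140 − 49) × 66.5 / (72 × 3.643) = 6051.5 / 262.30 ≈ 23.1 mL/min
|58.9 − 23.1| = 35.8 mL/min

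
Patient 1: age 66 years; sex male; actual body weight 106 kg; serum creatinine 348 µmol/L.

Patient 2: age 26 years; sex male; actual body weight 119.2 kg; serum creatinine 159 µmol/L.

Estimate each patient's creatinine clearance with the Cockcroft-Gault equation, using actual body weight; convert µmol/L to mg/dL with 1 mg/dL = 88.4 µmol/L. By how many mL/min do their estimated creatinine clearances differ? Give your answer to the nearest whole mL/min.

Patient 1: SCr = 348 / 88.4 = 3.937 mg/dL
Patient 1: CrCl = (140 − 66) × 106 / (72 × 3.937) = 7844.0 / 283.46 ≈ 27.7 mL/min
Patient 2: SCr = 159 / 88.4 = 1.799 mg/dL
Patient 2: CrCl = (140 − 26) × 119.2 / (72 × 1.799) = 13588.8 / 129.53 ≈ 104.9 mL/min
|27.7 − 104.9| = 77.2 mL/min

77 mL/min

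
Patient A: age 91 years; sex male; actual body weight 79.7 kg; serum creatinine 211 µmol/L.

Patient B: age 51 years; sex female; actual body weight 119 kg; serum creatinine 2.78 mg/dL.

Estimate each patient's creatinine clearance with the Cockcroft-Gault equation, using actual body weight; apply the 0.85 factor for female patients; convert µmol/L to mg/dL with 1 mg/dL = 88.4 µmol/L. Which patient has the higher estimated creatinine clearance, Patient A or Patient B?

Patient B

Patient A: SCr = 211 / 88.4 = 2.387 mg/dL
Patient A: CrCl = (140 − 91) × 79.7 / (72 × 2.387) = 3905.3 / 171.86 ≈ 22.7 mL/min
Patient B: CrCl = (140 − 51) × 119 / (72 × 2.78) × 0.85 = 10591.0 / 200.16 × 0.85 ≈ 45.0 mL/min
22.7 vs 45.0 mL/min → Patient B is higher.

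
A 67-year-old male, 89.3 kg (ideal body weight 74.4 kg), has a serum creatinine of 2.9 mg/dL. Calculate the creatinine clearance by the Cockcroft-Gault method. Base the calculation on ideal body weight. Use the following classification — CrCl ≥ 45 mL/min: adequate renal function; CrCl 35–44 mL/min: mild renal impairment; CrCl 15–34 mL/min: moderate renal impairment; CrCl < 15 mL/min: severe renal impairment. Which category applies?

moderate renal impairment

CrCl = (140 − 67) × 74.4 / (72 × 2.9) = 5431.2 / 208.80 ≈ 26.0 mL/min
26 mL/min falls in the 'moderate renal impairment' range.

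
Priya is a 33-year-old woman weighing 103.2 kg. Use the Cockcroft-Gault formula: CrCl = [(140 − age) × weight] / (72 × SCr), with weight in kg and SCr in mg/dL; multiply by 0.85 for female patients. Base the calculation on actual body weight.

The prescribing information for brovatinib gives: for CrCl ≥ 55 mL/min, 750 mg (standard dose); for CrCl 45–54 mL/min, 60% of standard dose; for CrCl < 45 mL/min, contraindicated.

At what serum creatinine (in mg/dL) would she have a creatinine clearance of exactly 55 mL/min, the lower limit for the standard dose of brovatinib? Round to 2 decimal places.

Standard dose requires CrCl ≥ 55 mL/min.
Set (140 − 33) × 103.2 × 0.85 / (72 × SCr) = 55
SCr = (140 − 33) × 103.2 × 0.85 / (72 × 55) = 2.370 mg/dL

2.37 mg/dL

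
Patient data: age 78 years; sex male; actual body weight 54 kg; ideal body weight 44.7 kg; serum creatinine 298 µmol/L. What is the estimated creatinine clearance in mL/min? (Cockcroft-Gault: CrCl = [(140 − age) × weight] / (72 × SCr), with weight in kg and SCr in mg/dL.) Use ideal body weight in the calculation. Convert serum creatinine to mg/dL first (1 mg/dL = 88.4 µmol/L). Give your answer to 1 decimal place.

SCr = 298 / 88.4 = 3.371 mg/dL
CrCl = (140 − 78) × 44.7 / (72 × 3.371) = 2771.4 / 242.71 ≈ 11.4 mL/min

11.4 mL/min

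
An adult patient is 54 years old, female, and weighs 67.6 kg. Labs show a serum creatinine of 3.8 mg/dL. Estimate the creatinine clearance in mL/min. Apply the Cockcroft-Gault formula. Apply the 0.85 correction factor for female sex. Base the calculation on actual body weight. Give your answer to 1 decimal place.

18.1 mL/min

CrCl = (140 − 54) × 67.6 / (72 × 3.8) × 0.85 = 5813.6 / 273.60 × 0.85 ≈ 18.1 mL/min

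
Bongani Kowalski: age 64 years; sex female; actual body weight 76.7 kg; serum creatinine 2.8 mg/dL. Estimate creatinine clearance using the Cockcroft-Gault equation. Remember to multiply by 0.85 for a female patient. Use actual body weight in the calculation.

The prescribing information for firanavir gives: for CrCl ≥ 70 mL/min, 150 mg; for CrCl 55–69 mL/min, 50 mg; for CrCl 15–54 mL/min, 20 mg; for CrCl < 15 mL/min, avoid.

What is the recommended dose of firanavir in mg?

CrCl = (140 − 64) × 76.7 / (72 × 2.8) × 0.85 = 5829.2 / 201.60 × 0.85 ≈ 24.6 mL/min
CrCl ≈ 25 mL/min → bracket 15–54 mL/min.
Dose for this bracket: 20 mg.

20 mg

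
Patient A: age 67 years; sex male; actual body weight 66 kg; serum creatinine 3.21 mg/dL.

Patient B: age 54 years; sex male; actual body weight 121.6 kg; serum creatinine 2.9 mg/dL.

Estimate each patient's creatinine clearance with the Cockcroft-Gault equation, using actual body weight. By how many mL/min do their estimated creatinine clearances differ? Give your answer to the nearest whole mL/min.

Patient A: CrCl = (140 − 67) × 66 / (72 × 3.21) = 4818.0 / 231.12 ≈ 20.8 mL/min
Patient B: CrCl = (140 − 54) × 121.6 / (72 × 2.9) = 10457.6 / 208.80 ≈ 50.1 mL/min
|20.8 − 50.1| = 29.3 mL/min

29 mL/min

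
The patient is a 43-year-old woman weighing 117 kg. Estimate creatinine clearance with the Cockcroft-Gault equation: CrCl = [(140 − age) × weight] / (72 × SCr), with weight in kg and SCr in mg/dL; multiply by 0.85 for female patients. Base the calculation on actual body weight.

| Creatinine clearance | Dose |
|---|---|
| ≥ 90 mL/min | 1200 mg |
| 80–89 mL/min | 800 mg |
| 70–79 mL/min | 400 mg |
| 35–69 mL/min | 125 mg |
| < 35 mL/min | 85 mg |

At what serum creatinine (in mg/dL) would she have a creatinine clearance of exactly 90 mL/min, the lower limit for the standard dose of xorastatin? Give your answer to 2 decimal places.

Standard dose requires CrCl ≥ 90 mL/min.
Set (140 − 43) × 117 × 0.85 / (72 × SCr) = 90
SCr = (140 − 43) × 117 × 0.85 / (72 × 90) = 1.489 mg/dL

1.49 mg/dL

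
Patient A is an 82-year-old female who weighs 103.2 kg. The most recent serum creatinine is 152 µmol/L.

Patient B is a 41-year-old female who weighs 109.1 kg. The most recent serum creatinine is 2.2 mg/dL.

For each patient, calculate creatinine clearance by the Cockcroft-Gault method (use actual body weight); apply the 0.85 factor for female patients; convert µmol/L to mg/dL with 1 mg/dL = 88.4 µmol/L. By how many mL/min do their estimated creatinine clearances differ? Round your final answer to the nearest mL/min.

Patient A: SCr = 152 / 88.4 = 1.719 mg/dL
Patient A: CrCl = (140 − 82) × 103.2 / (72 × 1.719) × 0.85 = 5985.6 / 123.77 × 0.85 ≈ 41.1 mL/min
Patient B: CrCl = (140 − 41) × 109.1 / (72 × 2.2) × 0.85 = 10800.9 / 158.40 × 0.85 ≈ 58.0 mL/min
|41.1 − 58.0| = 16.9 mL/min

17 mL/min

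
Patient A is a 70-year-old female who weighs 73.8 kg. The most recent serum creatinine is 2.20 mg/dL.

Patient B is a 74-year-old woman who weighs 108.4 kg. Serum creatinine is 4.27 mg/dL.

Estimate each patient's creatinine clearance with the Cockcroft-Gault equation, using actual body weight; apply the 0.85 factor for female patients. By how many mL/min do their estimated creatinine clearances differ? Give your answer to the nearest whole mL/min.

Patient A: CrCl = (140 − 70) × 73.8 / (72 × 2.2) × 0.85 = 5166.0 / 158.40 × 0.85 ≈ 27.7 mL/min
Patient B: CrCl = (140 − 74) × 108.4 / (72 × 4.27) × 0.85 = 7154.4 / 307.44 × 0.85 ≈ 19.8 mL/min
|27.7 − 19.8| = 7.9 mL/min

8 mL/min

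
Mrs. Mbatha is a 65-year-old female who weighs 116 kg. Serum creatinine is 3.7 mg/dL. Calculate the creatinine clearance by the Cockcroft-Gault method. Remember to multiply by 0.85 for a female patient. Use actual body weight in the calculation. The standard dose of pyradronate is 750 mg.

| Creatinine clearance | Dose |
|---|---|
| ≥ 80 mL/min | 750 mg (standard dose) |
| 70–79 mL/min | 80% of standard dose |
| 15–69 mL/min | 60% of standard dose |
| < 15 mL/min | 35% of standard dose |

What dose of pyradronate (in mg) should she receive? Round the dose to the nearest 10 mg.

450 mg

CrCl = (140 − 65) × 116 / (72 × 3.7) × 0.85 = 8700.0 / 266.40 × 0.85 ≈ 27.8 mL/min
CrCl ≈ 28 mL/min → bracket 15–69 mL/min.
60% of 750 mg = 450 mg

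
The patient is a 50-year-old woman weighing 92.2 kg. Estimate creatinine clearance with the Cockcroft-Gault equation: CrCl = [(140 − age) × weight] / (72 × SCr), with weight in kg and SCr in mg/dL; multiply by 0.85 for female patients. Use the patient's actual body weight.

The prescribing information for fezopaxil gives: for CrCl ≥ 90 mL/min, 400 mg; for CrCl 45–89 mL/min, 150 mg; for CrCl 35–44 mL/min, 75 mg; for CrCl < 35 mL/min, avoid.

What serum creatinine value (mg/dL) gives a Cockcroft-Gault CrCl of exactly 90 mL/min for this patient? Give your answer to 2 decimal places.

Standard dose requires CrCl ≥ 90 mL/min.
Set (140 − 50) × 92.2 × 0.85 / (72 × SCr) = 90
SCr = (140 − 50) × 92.2 × 0.85 / (72 × 90) = 1.088 mg/dL

1.09 mg/dL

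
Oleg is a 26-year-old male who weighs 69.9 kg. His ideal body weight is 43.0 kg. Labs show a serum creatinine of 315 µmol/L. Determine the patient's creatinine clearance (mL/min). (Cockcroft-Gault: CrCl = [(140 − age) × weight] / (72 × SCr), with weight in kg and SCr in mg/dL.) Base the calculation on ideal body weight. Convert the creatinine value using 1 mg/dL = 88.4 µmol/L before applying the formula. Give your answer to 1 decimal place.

SCr = 315 / 88.4 = 3.563 mg/dL
CrCl = (140 − 26) × 43 / (72 × 3.563) = 4902.0 / 256.54 ≈ 19.1 mL/min

19.1 mL/min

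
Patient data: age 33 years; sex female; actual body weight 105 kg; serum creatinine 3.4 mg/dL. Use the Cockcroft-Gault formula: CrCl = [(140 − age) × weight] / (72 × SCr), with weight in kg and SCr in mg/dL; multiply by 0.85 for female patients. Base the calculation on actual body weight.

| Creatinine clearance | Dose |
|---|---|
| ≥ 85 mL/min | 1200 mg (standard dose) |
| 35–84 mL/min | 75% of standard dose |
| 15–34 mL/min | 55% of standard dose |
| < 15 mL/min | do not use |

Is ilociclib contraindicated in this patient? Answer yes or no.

CrCl = (140 − 33) × 105 / (72 × 3.4) × 0.85 = 11235.0 / 244.80 × 0.85 ≈ 39.0 mL/min
CrCl ≈ 39 mL/min, which is ≥ 15 mL/min.

no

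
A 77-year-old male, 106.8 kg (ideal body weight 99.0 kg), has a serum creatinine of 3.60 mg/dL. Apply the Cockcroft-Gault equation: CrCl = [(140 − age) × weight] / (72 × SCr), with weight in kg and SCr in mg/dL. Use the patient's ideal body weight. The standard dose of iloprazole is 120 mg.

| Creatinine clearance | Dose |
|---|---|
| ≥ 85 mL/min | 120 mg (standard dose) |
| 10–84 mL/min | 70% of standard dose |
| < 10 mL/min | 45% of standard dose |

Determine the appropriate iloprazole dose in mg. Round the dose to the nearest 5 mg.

85 mg

CrCl = (140 − 77) × 99 / (72 × 3.6) = 6237.0 / 259.20 ≈ 24.1 mL/min
CrCl ≈ 24 mL/min → bracket 10–84 mL/min.
70% of 120 mg = 84 mg → 85 mg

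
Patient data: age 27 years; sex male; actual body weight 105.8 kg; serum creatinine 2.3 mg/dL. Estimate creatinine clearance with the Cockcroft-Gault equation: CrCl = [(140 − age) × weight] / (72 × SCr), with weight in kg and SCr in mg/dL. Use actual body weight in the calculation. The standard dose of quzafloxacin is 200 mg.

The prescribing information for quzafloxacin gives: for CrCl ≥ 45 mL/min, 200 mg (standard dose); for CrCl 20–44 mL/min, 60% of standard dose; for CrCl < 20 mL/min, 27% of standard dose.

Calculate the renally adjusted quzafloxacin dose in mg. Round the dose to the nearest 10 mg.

200 mg

CrCl = (140 − 27) × 105.8 / (72 × 2.3) = 11955.4 / 165.60 ≈ 72.2 mL/min
CrCl ≈ 72 mL/min → bracket ≥ 45 mL/min.
100% of 200 mg = 200 mg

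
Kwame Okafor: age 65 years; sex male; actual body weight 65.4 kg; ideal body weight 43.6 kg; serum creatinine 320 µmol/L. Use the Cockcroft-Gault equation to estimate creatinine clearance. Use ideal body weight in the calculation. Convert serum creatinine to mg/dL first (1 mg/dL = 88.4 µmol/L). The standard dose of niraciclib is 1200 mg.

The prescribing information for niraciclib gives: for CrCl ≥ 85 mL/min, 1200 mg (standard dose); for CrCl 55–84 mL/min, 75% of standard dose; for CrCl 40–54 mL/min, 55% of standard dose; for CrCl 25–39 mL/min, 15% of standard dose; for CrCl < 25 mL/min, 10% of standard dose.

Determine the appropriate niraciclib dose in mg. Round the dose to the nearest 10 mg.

120 mg

SCr = 320 / 88.4 = 3.62 mg/dL
CrCl = (140 − 65) × 43.6 / (72 × 3.62) = 3270.0 / 260.64 ≈ 12.5 mL/min
CrCl ≈ 13 mL/min → bracket < 25 mL/min.
10% of 1200 mg = 120 mg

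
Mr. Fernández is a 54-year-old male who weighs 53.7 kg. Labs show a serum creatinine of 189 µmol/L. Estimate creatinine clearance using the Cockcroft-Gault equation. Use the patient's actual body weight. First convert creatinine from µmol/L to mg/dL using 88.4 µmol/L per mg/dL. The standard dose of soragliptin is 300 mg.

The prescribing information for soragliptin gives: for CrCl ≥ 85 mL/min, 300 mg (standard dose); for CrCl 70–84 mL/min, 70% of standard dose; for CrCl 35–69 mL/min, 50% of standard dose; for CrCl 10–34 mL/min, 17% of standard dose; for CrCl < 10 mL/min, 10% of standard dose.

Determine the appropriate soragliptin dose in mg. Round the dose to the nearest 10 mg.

SCr = 189 / 88.4 = 2.138 mg/dL
CrCl = (140 − 54) × 53.7 / (72 × 2.138) = 4618.2 / 153.94 ≈ 30.0 mL/min
CrCl ≈ 30 mL/min → bracket 10–34 mL/min.
17% of 300 mg = 51 mg → 50 mg

50 mg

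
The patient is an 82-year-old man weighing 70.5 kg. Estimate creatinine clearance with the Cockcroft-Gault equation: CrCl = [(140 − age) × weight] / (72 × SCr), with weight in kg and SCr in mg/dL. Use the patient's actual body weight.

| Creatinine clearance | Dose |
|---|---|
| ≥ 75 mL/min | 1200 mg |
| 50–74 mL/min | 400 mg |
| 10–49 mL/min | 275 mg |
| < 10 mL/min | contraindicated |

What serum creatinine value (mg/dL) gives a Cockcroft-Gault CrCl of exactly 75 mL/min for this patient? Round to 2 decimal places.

Standard dose requires CrCl ≥ 75 mL/min.
Set (140 − 82) × 70.5 / (72 × SCr) = 75
SCr = (140 − 82) × 70.5 / (72 × 75) = 0.757 mg/dL

0.76 mg/dL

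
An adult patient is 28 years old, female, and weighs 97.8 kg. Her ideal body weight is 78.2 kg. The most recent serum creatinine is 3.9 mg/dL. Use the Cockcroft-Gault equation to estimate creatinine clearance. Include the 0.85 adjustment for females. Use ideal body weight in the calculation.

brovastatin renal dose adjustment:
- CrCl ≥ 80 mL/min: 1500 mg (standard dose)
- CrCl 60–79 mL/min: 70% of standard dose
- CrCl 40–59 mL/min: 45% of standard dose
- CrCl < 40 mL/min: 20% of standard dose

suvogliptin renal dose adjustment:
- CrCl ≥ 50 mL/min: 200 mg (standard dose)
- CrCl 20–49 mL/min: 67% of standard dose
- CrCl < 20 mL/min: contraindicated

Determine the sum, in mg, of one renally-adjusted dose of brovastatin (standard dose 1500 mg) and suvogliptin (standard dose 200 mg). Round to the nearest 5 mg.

435 mg

CrCl = (140 − 28) × 78.2 / (72 × 3.9) × 0.85 = 8758.4 / 280.80 × 0.85 ≈ 26.5 mL/min
CrCl ≈ 27 mL/min.
brovastatin: < 40 mL/min → 20% of 1500 mg = 300 mg.
suvogliptin: 20–49 mL/min → 67% of 200 mg = 134 mg.
Total = 300 + 134 = 434 mg.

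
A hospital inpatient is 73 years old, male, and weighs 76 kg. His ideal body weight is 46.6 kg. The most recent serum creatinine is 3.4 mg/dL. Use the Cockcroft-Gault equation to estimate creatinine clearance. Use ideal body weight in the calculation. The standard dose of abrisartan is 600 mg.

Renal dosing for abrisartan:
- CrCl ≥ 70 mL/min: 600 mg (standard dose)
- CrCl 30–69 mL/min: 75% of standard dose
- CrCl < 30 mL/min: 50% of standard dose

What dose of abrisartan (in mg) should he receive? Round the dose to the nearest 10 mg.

CrCl = (140 − 73) × 46.6 / (72 × 3.4) = 3122.2 / 244.80 ≈ 12.8 mL/min
CrCl ≈ 13 mL/min → bracket < 30 mL/min.
50% of 600 mg = 300 mg

300 mg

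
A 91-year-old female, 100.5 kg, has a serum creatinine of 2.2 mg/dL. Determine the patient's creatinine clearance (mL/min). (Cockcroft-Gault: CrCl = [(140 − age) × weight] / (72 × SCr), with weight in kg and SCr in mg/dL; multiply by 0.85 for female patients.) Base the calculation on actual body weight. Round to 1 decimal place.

CrCl = (140 − 91) × 100.5 / (72 × 2.2) × 0.85 = 4924.5 / 158.40 × 0.85 ≈ 26.4 mL/min

26.4 mL/min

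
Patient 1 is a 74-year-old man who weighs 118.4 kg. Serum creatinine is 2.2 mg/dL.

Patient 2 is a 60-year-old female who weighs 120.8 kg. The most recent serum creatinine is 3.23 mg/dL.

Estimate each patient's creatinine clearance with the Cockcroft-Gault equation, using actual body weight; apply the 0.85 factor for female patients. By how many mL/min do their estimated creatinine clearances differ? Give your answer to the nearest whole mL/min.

14 mL/min

Patient 1: CrCl = (140 − 74) × 118.4 / (72 × 2.2) = 7814.4 / 158.40 ≈ 49.3 mL/min
Patient 2: CrCl = (140 − 60) × 120.8 / (72 × 3.23) × 0.85 = 9664.0 / 232.56 × 0.85 ≈ 35.3 mL/min
|49.3 − 35.3| = 14.0 mL/min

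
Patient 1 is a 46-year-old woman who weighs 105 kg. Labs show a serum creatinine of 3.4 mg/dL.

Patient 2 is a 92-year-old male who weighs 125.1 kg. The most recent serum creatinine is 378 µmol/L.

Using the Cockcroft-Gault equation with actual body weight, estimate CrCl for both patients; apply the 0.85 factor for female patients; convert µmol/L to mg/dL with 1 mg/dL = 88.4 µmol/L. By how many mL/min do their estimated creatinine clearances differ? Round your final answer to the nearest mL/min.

Patient 1: CrCl = (140 − 46) × 105 / (72 × 3.4) × 0.85 = 9870.0 / 244.80 × 0.85 ≈ 34.3 mL/min
Patient 2: SCr = 378 / 88.4 = 4.276 mg/dL
Patient 2: CrCl = (140 − 92) × 125.1 / (72 × 4.276) = 6004.8 / 307.87 ≈ 19.5 mL/min
|34.3 − 19.5| = 14.8 mL/min

15 mL/min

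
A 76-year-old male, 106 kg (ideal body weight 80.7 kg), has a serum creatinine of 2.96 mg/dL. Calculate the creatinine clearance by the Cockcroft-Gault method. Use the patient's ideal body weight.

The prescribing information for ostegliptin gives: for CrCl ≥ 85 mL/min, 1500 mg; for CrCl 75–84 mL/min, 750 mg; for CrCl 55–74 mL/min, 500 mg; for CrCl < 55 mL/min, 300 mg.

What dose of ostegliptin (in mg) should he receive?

300 mg

CrCl = (140 − 76) × 80.7 / (72 × 2.96) = 5164.8 / 213.12 ≈ 24.2 mL/min
CrCl ≈ 24 mL/min → bracket < 55 mL/min.
Dose for this bracket: 300 mg.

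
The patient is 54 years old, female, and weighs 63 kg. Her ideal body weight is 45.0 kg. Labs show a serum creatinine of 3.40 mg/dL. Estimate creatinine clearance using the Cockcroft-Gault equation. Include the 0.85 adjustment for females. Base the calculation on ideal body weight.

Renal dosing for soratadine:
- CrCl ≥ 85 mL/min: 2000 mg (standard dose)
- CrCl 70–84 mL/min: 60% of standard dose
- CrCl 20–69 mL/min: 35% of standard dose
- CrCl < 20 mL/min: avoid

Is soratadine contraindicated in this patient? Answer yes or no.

CrCl = (140 − 54) × 45 / (72 × 3.4) × 0.85 = 3870.0 / 244.80 × 0.85 ≈ 13.4 mL/min
CrCl ≈ 13 mL/min, which is < 20 mL/min.

yes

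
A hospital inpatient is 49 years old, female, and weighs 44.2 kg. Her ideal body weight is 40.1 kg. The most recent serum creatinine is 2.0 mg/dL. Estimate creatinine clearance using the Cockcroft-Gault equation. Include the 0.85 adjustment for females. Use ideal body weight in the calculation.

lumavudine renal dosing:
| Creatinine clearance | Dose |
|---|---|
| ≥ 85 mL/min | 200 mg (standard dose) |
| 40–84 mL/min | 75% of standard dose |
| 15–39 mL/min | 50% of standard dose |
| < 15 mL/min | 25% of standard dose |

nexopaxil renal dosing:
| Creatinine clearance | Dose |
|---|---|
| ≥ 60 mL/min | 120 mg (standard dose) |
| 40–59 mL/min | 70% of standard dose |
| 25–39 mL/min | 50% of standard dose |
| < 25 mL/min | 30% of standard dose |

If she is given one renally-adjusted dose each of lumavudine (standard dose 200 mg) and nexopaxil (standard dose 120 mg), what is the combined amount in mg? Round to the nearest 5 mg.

CrCl = (140 − 49) × 40.1 / (72 × 2) × 0.85 = 3649.1 / 144.00 × 0.85 ≈ 21.5 mL/min
CrCl ≈ 22 mL/min.
lumavudine: 15–39 mL/min → 50% of 200 mg = 100 mg.
nexopaxil: < 25 mL/min → 30% of 120 mg = 36 mg.
Total = 100 + 36 = 136 mg.

135 mg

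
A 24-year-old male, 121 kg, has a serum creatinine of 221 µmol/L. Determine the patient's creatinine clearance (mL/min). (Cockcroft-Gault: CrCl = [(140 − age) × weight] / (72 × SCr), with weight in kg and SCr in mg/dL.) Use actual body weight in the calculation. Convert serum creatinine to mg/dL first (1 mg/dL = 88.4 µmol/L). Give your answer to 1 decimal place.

78.0 mL/min

SCr = 221 / 88.4 = 2.5 mg/dL
CrCl = (140 − 24) × 121 / (72 × 2.5) = 14036.0 / 180.00 ≈ 78.0 mL/min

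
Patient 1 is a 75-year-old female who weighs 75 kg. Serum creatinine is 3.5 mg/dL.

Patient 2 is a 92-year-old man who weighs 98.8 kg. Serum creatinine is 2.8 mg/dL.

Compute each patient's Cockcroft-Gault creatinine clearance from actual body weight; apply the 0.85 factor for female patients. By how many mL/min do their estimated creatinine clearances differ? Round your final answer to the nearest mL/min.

Patient 1: CrCl = (140 − 75) × 75 / (72 × 3.5) × 0.85 = 4875.0 / 252.00 × 0.85 ≈ 16.4 mL/min
Patient 2: CrCl = (140 − 92) × 98.8 / (72 × 2.8) = 4742.4 / 201.60 ≈ 23.5 mL/min
|16.4 − 23.5| = 7.1 mL/min

7 mL/min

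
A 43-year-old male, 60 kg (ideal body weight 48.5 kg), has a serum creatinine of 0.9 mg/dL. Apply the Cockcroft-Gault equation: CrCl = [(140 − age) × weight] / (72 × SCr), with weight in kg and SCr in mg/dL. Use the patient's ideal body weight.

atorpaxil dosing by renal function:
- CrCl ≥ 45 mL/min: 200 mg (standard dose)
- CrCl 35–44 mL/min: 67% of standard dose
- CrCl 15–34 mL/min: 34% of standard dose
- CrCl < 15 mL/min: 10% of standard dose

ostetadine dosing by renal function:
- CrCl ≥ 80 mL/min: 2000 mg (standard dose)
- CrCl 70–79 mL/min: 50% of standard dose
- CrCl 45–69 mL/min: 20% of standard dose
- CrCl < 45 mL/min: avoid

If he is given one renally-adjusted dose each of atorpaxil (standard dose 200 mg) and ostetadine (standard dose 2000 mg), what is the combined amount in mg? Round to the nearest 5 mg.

CrCl = (140 − 43) × 48.5 / (72 × 0.9) = 4704.5 / 64.80 ≈ 72.6 mL/min
CrCl ≈ 73 mL/min.
atorpaxil: ≥ 45 mL/min → 100% of 200 mg = 200 mg.
ostetadine: 70–79 mL/min → 50% of 2000 mg = 1000 mg.
Total = 200 + 1000 = 1200 mg.

1200 mg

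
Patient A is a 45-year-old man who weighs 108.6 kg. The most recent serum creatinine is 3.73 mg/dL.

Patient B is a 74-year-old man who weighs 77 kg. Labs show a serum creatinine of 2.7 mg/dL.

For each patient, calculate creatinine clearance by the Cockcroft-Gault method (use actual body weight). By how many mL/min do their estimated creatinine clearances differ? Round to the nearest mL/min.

12 mL/min

Patient A: CrCl = (140 − 45) × 108.6 / (72 × 3.73) = 10317.0 / 268.56 ≈ 38.4 mL/min
Patient B: CrCl = (140 − 74) × 77 / (72 × 2.7) = 5082.0 / 194.40 ≈ 26.1 mL/min
|38.4 − 26.1| = 12.3 mL/min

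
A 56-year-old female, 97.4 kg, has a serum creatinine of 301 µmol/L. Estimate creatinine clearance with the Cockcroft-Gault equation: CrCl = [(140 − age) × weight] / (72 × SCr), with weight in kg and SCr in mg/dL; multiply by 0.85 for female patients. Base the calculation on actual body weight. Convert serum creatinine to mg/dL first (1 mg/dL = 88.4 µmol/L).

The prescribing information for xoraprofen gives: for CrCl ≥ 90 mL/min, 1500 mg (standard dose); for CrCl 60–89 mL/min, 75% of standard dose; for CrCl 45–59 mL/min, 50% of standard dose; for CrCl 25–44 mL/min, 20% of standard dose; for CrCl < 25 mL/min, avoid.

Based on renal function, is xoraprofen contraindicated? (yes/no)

SCr = 301 / 88.4 = 3.405 mg/dL
CrCl = (140 − 56) × 97.4 / (72 × 3.405) × 0.85 = 8181.6 / 245.16 × 0.85 ≈ 28.4 mL/min
CrCl ≈ 28 mL/min, which is ≥ 25 mL/min.

no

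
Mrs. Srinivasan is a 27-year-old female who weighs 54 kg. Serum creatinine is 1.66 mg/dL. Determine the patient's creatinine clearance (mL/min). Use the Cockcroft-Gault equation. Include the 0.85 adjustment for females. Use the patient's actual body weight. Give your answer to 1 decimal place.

CrCl = (140 − 27) × 54 / (72 × 1.66) × 0.85 = 6102.0 / 119.52 × 0.85 ≈ 43.4 mL/min

43.4 mL/min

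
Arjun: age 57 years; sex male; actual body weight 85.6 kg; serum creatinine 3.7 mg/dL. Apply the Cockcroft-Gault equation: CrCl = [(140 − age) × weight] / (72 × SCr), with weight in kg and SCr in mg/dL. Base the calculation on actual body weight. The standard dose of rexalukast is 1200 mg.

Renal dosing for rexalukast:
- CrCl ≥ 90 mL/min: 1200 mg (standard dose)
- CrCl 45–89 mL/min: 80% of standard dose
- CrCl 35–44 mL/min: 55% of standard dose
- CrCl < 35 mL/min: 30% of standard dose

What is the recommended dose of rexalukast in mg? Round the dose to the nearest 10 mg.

360 mg

CrCl = (140 − 57) × 85.6 / (72 × 3.7) = 7104.8 / 266.40 ≈ 26.7 mL/min
CrCl ≈ 27 mL/min → bracket < 35 mL/min.
30% of 1200 mg = 360 mg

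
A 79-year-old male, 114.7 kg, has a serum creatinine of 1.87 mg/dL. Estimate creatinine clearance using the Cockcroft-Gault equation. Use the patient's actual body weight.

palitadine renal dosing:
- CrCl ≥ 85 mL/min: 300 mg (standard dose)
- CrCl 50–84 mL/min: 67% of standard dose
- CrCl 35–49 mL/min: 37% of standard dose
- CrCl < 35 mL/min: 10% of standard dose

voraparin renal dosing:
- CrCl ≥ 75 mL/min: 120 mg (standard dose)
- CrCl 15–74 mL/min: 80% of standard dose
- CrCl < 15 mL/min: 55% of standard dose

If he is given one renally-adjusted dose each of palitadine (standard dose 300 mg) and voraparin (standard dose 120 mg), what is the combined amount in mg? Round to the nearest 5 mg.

295 mg

CrCl = (140 − 79) × 114.7 / (72 × 1.87) = 6996.7 / 134.64 ≈ 52.0 mL/min
CrCl ≈ 52 mL/min.
palitadine: 50–84 mL/min → 67% of 300 mg = 201 mg.
voraparin: 15–74 mL/min → 80% of 120 mg = 96 mg.
Total = 201 + 96 = 297 mg.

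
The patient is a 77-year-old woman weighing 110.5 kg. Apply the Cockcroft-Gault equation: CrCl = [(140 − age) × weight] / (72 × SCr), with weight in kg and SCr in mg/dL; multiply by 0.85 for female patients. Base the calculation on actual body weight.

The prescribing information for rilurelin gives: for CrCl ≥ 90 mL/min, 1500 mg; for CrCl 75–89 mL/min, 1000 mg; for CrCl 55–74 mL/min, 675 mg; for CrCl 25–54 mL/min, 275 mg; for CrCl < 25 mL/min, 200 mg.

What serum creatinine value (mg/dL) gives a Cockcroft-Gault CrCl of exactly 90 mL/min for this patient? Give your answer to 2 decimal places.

0.91 mg/dL

Standard dose requires CrCl ≥ 90 mL/min.
Set (140 − 77) × 110.5 × 0.85 / (72 × SCr) = 90
SCr = (140 − 77) × 110.5 × 0.85 / (72 × 90) = 0.913 mg/dL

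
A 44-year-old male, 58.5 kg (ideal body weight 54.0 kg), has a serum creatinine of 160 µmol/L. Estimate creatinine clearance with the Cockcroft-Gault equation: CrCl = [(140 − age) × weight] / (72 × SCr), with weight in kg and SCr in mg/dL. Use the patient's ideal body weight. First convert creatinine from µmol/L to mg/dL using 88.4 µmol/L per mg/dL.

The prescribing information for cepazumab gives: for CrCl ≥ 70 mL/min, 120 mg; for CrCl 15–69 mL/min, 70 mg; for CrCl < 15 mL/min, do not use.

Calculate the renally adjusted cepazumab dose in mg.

SCr = 160 / 88.4 = 1.81 mg/dL
CrCl = (140 − 44) × 54 / (72 × 1.81) = 5184.0 / 130.32 ≈ 39.8 mL/min
CrCl ≈ 40 mL/min → bracket 15–69 mL/min.
Dose for this bracket: 70 mg.

70 mg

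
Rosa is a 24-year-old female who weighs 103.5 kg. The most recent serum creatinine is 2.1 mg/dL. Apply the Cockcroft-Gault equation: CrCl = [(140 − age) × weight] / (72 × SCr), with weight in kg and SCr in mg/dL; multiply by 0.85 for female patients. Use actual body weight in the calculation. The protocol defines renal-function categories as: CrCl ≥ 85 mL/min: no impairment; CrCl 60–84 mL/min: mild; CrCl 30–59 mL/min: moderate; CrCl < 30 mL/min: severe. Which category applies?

mild

CrCl = (140 − 24) × 103.5 / (72 × 2.1) × 0.85 = 12006.0 / 151.20 × 0.85 ≈ 67.5 mL/min
67 mL/min falls in the 'mild' range.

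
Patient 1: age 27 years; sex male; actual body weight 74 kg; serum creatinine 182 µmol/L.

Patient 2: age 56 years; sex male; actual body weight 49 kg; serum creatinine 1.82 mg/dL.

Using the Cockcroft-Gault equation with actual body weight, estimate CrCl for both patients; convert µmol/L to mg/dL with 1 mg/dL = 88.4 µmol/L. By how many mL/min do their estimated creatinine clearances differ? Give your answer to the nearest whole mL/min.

25 mL/min

Patient 1: SCr = 182 / 88.4 = 2.059 mg/dL
Patient 1: CrCl = (140 − 27) × 74 / (72 × 2.059) = 8362.0 / 148.25 ≈ 56.4 mL/min
Patient 2: CrCl = (140 − 56) × 49 / (72 × 1.82) = 4116.0 / 131.04 ≈ 31.4 mL/min
|56.4 − 31.4| = 25.0 mL/min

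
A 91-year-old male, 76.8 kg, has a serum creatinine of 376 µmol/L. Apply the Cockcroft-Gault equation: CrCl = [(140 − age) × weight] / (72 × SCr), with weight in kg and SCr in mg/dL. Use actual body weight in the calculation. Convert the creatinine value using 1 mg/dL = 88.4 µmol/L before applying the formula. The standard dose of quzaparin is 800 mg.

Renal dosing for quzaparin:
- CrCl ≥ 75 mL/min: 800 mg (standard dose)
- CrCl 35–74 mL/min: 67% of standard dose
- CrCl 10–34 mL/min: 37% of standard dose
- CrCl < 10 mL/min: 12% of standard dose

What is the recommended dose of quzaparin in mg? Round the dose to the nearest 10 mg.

300 mg

SCr = 376 / 88.4 = 4.253 mg/dL
CrCl = (140 − 91) × 76.8 / (72 × 4.253) = 3763.2 / 306.22 ≈ 12.3 mL/min
CrCl ≈ 12 mL/min → bracket 10–34 mL/min.
37% of 800 mg = 296 mg → 300 mg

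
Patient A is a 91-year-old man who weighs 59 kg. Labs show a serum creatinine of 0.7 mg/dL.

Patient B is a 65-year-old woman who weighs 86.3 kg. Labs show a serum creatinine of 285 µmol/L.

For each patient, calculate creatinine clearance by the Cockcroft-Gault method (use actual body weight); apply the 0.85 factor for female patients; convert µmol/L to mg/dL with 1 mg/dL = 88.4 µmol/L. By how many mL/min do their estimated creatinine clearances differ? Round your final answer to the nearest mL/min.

34 mL/min

Patient A: CrCl = (140 − 91) × 59 / (72 × 0.7) = 2891.0 / 50.40 ≈ 57.4 mL/min
Patient B: SCr = 285 / 88.4 = 3.224 mg/dL
Patient B: CrCl = (140 − 65) × 86.3 / (72 × 3.224) × 0.85 = 6472.5 / 232.13 × 0.85 ≈ 23.7 mL/min
|57.4 − 23.7| = 33.7 mL/min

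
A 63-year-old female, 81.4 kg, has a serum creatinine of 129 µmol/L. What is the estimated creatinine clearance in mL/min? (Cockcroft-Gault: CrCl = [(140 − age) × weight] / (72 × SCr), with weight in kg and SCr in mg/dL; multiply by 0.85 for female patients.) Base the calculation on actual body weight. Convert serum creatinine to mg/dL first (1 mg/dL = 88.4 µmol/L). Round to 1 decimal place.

50.7 mL/min

SCr = 129 / 88.4 = 1.459 mg/dL
CrCl = (140 − 63) × 81.4 / (72 × 1.459) × 0.85 = 6267.8 / 105.05 × 0.85 ≈ 50.7 mL/min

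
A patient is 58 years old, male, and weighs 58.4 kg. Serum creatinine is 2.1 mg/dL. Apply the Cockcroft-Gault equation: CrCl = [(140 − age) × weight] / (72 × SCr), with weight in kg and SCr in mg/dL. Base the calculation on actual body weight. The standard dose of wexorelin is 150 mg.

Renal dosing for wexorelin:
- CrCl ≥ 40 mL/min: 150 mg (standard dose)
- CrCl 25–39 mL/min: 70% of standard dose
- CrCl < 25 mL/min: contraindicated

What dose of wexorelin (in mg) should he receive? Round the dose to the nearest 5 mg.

CrCl = (140 − 58) × 58.4 / (72 × 2.1) = 4788.8 / 151.20 ≈ 31.7 mL/min
CrCl ≈ 32 mL/min → bracket 25–39 mL/min.
70% of 150 mg = 105 mg

105 mg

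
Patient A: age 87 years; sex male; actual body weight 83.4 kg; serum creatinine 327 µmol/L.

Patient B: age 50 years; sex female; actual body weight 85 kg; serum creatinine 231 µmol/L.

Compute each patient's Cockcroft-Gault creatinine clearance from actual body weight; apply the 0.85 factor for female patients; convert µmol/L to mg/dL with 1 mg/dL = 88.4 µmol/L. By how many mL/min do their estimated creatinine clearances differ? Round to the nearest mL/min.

18 mL/min

Patient A: SCr = 327 / 88.4 = 3.699 mg/dL
Patient A: CrCl = (140 − 87) × 83.4 / (72 × 3.699) = 4420.2 / 266.33 ≈ 16.6 mL/min
Patient B: SCr = 231 / 88.4 = 2.613 mg/dL
Patient B: CrCl = (140 − 50) × 85 / (72 × 2.613) × 0.85 = 7650.0 / 188.14 × 0.85 ≈ 34.6 mL/min
|16.6 − 34.6| = 18.0 mL/min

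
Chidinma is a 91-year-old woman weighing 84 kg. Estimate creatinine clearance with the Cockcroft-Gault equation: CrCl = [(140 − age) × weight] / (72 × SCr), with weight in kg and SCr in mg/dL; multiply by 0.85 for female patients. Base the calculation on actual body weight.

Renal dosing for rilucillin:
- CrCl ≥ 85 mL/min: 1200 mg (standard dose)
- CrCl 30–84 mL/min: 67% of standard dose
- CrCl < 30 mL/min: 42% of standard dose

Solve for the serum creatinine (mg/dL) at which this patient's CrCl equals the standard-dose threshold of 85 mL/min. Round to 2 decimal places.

Standard dose requires CrCl ≥ 85 mL/min.
Set (140 − 91) × 84 × 0.85 / (72 × SCr) = 85
SCr = (140 − 91) × 84 × 0.85 / (72 × 85) = 0.572 mg/dL

0.57 mg/dL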